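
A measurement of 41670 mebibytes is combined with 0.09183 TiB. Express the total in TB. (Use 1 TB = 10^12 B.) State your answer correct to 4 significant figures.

0.1447 terabytes

41670 MiB = 0.0436942 TB and 0.09183 TiB = 0.100968 TB.
0.0436942 + 0.100968 ≈ 0.1447 TB.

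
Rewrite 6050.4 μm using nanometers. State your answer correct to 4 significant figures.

1 μm = 1000.00 nm.
6050.4 × 1000.00 ≈ 6.050 × 10^6 nm.

6.050 × 10^6 nm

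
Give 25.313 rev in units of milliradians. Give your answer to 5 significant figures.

1 rev = 6283.19 mrad.
Then 25.313 × 6283.19 ≈ 159050 mrad.

159050 milliradians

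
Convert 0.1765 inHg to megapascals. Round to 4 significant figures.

1 inHg = 0.00338639 megapascals.
0.1765 × 0.00338639 ≈ 0.0005977 MPa.

0.0005977 MPa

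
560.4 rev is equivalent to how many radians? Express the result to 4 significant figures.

1 revolution = 6.28319 rad.
So 560.4 × 6.28319 ≈ 3521 rad.

3521 rad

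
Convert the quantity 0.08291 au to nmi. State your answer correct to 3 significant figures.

1 astronomical unit = 8.07764 × 10^7 nmi.
Thus 0.08291 × 8.07764 × 10^7 ≈ 6.70 × 10^6 nmi.

6.70 × 10^6 nautical miles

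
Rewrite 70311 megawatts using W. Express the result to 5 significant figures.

7.0311e+10 watts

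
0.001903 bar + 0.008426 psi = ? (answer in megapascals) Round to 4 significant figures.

0.001903 bar = 0.000190300 MPa and 0.008426 psi = 5.80952e-5 MPa.
0.000190300 + 5.80952e-5 ≈ 0.0002484 MPa.

0.0002484 MPa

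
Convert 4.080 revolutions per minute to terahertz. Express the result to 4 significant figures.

1 rpm = 1.66667 × 10^-14 THz.
4.080 × 1.66667 × 10^-14 ≈ 6.800 × 10^-14 THz.

6.800 × 10^-14 terahertz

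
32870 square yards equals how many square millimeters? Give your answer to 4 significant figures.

2.748 × 10^10 mm²

1 yd² = 836127 square millimeters.
Thus 32870 × 836127 ≈ 2.748 × 10^10 mm².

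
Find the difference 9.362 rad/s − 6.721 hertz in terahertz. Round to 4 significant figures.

-5.231 × 10^-12 THz

9.362 rad/s = 1.49001 × 10^-12 THz and 6.721 Hz = 6.72100 × 10^-12 THz.
1.49001 × 10^-12 − 6.72100 × 10^-12 ≈ -5.231 × 10^-12 THz.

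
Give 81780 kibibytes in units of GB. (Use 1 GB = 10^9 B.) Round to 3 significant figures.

0.0837 gigabytes

1 KiB = 1.02400 × 10^-6 gigabytes.
So 81780 × 1.02400 × 10^-6 ≈ 0.0837 GB.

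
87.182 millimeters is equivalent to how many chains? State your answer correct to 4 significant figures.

0.004334 chain

1 millimeter = 4.97097e-5 chain.
Thus 87.182 × 4.97097e-5 ≈ 0.004334 chain.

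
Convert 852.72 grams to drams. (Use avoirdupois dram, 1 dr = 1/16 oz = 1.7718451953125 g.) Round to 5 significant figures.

1 gram = 0.564383 dr.
Then 852.72 × 0.564383 ≈ 481.26 dr.

481.26 dr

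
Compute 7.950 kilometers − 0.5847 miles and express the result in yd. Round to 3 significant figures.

7.950 km = 8694.23 yd and 0.5847 mi = 1029.07 yd.
8694.23 − 1029.07 ≈ 7670 yd.

7670 yards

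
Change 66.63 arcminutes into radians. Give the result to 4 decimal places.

0.0194 radians

1 arcmin = 0.000290888 rad.
Thus 66.63 × 0.000290888 ≈ 0.0194 rad.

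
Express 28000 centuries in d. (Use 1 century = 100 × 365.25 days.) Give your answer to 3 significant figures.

1 century = 36525.0 d.
Then 28000 × 36525.0 ≈ 1.02 × 10^9 d.

1.02 × 10^9 d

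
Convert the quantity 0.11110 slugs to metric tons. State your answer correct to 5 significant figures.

1 slug = 0.0145939 t.
So 0.11110 × 0.0145939 ≈ 0.0016214 t.

0.0016214 t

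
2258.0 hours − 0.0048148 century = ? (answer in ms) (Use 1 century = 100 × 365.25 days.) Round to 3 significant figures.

2258.0 h = 8.12880e+9 ms and 0.0048148 century = 1.51944e+10 ms.
8.12880e+9 − 1.51944e+10 ≈ -7.07e+9 ms.

-7.07e+9 milliseconds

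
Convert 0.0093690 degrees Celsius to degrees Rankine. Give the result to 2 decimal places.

491.69 °R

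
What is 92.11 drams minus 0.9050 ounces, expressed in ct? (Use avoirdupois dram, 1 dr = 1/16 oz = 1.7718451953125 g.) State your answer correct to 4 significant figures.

92.11 dr = 816.023 ct and 0.9050 oz = 128.282 ct.
816.023 − 128.282 ≈ 687.7 ct.

687.7 carats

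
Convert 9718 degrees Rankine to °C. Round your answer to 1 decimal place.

5125.7 °C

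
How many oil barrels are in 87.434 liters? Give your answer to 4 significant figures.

0.5499 bbl

1 L = 0.00628981 bbl.
Then 87.434 × 0.00628981 ≈ 0.5499 bbl.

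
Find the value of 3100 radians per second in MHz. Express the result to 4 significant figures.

0.0004934 megahertz

1 rad/s = 1.59155e-7 MHz.
Thus 3100 × 1.59155e-7 ≈ 0.0004934 MHz.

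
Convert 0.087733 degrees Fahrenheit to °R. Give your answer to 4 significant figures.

459.8 °R

°R = °F + 459.67.
Applying the formula gives 459.8 °R.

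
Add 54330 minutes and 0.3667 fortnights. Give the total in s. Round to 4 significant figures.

3.703 × 10^6 s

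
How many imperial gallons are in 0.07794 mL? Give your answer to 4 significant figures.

1 milliliter = 0.000219969 imp gal.
So 0.07794 × 0.000219969 ≈ 1.714e-5 imp gal.

1.714e-5 imperial gallons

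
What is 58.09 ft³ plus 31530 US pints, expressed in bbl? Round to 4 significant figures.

58.09 ft³ = 10.3463 bbl and 31530 US pt = 93.8393 bbl.
10.3463 + 93.8393 ≈ 104.2 bbl.

104.2 bbl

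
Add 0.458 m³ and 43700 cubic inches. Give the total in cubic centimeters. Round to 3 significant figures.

0.458 m³ = 458000 cm³ and 43700 in³ = 716115 cm³.
458000 + 716115 ≈ 1.17e+6 cm³.

1.17e+6 cm³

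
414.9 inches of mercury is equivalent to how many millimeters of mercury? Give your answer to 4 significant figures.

1 inch of mercury = 25.4000 millimeters of mercury.
414.9 × 25.4000 ≈ 10540 mmHg.

10540 millimeters of mercury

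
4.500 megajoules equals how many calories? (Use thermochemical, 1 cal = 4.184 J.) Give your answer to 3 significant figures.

1.08 × 10^6 cal

1 MJ = 239006 cal.
Then 4.500 × 239006 ≈ 1.08 × 10^6 cal.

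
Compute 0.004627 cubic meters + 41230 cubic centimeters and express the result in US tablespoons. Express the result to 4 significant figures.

3101 US tablespoons

0.004627 m³ = 312.915 US tbsp and 41230 cm³ = 2788.30 US tbsp.
312.915 + 2788.30 ≈ 3101 US tbsp.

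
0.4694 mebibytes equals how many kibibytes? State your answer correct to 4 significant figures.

480.7 KiB

1 MiB = 1024.00 KiB.
0.4694 × 1024.00 ≈ 480.7 KiB.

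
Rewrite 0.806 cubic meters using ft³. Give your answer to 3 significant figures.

28.5 ft³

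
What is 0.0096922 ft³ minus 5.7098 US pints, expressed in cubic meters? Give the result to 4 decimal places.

-0.0024 m³

0.0096922 ft³ = 0.000274453 m³ and 5.7098 US pt = 0.00270174 m³.
0.000274453 − 0.00270174 ≈ -0.0024 m³.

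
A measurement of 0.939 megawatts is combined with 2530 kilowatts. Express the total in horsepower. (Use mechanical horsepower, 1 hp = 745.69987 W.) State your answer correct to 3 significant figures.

0.939 MW = 1259.22 hp and 2530 kW = 3392.79 hp.
1259.22 + 3392.79 ≈ 4650 hp.

4650 horsepower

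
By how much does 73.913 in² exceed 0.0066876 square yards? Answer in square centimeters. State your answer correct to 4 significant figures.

420.9 square centimeters

73.913 in² = 476.857 cm² and 0.0066876 yd² = 55.9169 cm².
476.857 − 55.9169 ≈ 420.9 cm².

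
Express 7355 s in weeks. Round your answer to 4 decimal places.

0.0122 wk

1 s = 1.65344 × 10^-6 wk.
Then 7355 × 1.65344 × 10^-6 ≈ 0.0122 wk.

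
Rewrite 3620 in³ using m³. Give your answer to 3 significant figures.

0.0593 cubic meters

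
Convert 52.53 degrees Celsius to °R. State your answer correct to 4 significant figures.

°R = (°C + 273.15) × 9/5.
Applying the formula gives 586.2 °R.

586.2 degrees Rankine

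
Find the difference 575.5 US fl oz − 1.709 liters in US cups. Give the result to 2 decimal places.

64.71 US cup

575.5 US fl oz = 71.9375 US cup and 1.709 L = 7.22352 US cup.
71.9375 − 7.22352 ≈ 64.71 US cup.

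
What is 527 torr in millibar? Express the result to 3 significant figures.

1 torr = 1.33322 mbar.
Thus 527 × 1.33322 ≈ 703 mbar.

703 millibar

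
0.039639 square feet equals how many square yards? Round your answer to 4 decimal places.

1 ft² = 0.111111 yd².
Thus 0.039639 × 0.111111 ≈ 0.0044 yd².

0.0044 square yards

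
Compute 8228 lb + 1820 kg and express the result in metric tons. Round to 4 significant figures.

5.552 metric tons

8228 lb = 3.73216 t and 1820 kg = 1.82000 t.
3.73216 + 1.82000 ≈ 5.552 t.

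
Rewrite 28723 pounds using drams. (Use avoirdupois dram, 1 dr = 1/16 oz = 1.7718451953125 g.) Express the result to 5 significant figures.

7.3531e+6 dr

1 pound = 256.000 dr.
28723 × 256.000 ≈ 7.3531e+6 dr.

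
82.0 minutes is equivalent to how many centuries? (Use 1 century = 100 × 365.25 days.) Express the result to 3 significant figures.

1.56 × 10^-6 century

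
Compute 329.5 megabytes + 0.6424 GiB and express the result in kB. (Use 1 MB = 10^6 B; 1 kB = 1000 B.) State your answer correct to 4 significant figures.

1.019e+6 kilobytes

329.5 MB = 329500 kB and 0.6424 GiB = 689772 kB.
329500 + 689772 ≈ 1.019e+6 kB.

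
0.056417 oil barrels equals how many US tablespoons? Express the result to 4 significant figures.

1 oil barrel = 10752.0 US tbsp.
Then 0.056417 × 10752.0 ≈ 606.6 US tbsp.

606.6 US tbsp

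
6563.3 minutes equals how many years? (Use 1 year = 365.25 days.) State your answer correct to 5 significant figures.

0.012479 yr

1 minute = 1.90129 × 10^-6 years.
Thus 6563.3 × 1.90129 × 10^-6 ≈ 0.012479 yr.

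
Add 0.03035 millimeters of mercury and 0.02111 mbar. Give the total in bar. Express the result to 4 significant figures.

0.03035 mmHg = 4.04633e-5 bar and 0.02111 mbar = 2.11100e-5 bar.
4.04633e-5 + 2.11100e-5 ≈ 6.157e-5 bar.

6.157e-5 bar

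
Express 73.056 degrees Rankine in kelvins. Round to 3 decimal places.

40.587 K

°R = K × 9/5.
Applying the formula gives 40.587 K.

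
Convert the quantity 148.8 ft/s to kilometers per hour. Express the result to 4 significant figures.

1 foot per second = 1.09728 kilometers per hour.
148.8 × 1.09728 ≈ 163.3 km/h.

163.3 kilometers per hour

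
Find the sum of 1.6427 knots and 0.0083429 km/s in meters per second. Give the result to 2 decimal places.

9.19 m/s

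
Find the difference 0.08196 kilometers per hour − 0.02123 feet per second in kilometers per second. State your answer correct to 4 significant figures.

0.08196 km/h = 2.27667e-5 km/s and 0.02123 ft/s = 6.47090e-6 km/s.
2.27667e-5 − 6.47090e-6 ≈ 1.630e-5 km/s.

1.630e-5 kilometers per second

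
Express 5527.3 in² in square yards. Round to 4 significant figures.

1 square inch = 0.000771605 square yards.
So 5527.3 × 0.000771605 ≈ 4.265 yd².

4.265 yd²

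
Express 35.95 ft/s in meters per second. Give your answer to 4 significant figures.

10.96 m/s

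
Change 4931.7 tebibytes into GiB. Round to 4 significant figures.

1 TiB = 1024.00 gibibytes.
4931.7 × 1024.00 ≈ 5.050e+6 GiB.

5.050e+6 GiB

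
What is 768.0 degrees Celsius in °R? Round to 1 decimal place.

°R = (°C + 273.15) × 9/5.
Applying the formula gives 1874.1 °R.

1874.1 °R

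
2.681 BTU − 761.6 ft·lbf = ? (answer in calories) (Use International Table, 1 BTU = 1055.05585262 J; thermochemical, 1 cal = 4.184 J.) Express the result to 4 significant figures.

2.681 BTU = 676.053 cal and 761.6 ft·lbf = 246.795 cal.
676.053 − 246.795 ≈ 429.3 cal.

429.3 cal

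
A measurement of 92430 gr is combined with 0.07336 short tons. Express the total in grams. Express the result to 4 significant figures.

92430 gr = 5989.36 g and 0.07336 short ton = 66551.1 g.
5989.36 + 66551.1 ≈ 72540 g.

72540 g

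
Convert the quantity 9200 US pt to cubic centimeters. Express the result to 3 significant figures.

4.35 × 10^6 cm³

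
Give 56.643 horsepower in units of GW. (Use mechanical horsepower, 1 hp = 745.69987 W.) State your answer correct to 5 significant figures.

1 horsepower = 7.45700e-7 gigawatts.
Then 56.643 × 7.45700e-7 ≈ 4.2239e-5 GW.

4.2239e-5 GW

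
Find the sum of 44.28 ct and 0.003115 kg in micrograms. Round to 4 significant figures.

44.28 ct = 8.85600 × 10^6 μg and 0.003115 kg = 3.11500 × 10^6 μg.
8.85600 × 10^6 + 3.11500 × 10^6 ≈ 1.197 × 10^7 μg.

1.197 × 10^7 μg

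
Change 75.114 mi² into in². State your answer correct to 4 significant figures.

1 square mile = 4.01449e+9 in².
Thus 75.114 × 4.01449e+9 ≈ 3.015e+11 in².

3.015e+11 square inches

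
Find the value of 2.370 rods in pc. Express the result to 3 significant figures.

1 rod = 1.62985 × 10^-16 pc.
Thus 2.370 × 1.62985 × 10^-16 ≈ 3.86 × 10^-16 pc.

3.86 × 10^-16 pc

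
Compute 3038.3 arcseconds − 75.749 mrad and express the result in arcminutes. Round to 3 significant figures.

-210 arcmin

3038.3 arcsec = 50.6383 arcmin and 75.749 mrad = 260.406 arcmin.
50.6383 − 260.406 ≈ -210 arcmin.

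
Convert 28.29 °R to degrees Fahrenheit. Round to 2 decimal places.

-431.38 °F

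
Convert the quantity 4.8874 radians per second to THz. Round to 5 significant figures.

1 rad/s = 1.59155e-13 terahertz.
Then 4.8874 × 1.59155e-13 ≈ 7.7785e-13 THz.

7.7785e-13 THz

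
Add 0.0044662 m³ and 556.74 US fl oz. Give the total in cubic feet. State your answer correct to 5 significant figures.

0.73917 ft³

0.0044662 m³ = 0.157722 ft³ and 556.74 US fl oz = 0.581448 ft³.
0.157722 + 0.581448 ≈ 0.73917 ft³.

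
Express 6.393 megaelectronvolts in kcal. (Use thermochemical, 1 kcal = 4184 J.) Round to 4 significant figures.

1 megaelectronvolt = 3.82929e-17 kcal.
So 6.393 × 3.82929e-17 ≈ 2.448e-16 kcal.

2.448e-16 kilocalories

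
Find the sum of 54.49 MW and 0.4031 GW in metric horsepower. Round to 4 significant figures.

622100 PS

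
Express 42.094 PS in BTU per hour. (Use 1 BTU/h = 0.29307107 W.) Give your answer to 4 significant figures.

1 metric horsepower = 2509.63 BTU/h.
So 42.094 × 2509.63 ≈ 105600 BTU/h.

105600 BTU per hour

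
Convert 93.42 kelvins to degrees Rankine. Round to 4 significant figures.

168.2 °R

°R = K × 9/5.
Applying the formula gives 168.2 °R.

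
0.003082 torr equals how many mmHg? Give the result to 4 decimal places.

0.0031 millimeters of mercury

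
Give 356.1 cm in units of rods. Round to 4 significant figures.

1 cm = 0.00198839 rods.
356.1 × 0.00198839 ≈ 0.7081 rod.

0.7081 rods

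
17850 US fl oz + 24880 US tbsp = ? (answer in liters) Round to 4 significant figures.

895.8 liters

17850 US fl oz = 527.888 L and 24880 US tbsp = 367.895 L.
527.888 + 367.895 ≈ 895.8 L.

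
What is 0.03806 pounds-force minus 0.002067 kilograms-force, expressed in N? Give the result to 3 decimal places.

0.149 N

0.03806 lbf = 0.169299 N and 0.002067 kgf = 0.0202703 N.
0.169299 − 0.0202703 ≈ 0.149 N.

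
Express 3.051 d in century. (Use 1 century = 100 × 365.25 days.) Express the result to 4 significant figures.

1 d = 2.73785e-5 century.
Thus 3.051 × 2.73785e-5 ≈ 8.353e-5 century.

8.353e-5 centuries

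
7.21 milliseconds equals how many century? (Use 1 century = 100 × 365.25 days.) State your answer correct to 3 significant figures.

2.28 × 10^-12 century

1 millisecond = 3.16881 × 10^-13 century.
7.21 × 3.16881 × 10^-13 ≈ 2.28 × 10^-12 century.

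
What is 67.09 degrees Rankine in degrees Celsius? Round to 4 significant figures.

-235.9 °C

°R = (°C + 273.15) × 9/5.
Applying the formula gives -235.9 °C.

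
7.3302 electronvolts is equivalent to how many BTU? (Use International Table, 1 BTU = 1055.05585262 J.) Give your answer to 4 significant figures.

1.113e-21 BTU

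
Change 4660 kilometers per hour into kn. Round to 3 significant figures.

2520 knots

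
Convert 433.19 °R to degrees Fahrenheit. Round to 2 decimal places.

-26.48 degrees Fahrenheit

°R = °F + 459.67.
Applying the formula gives -26.48 °F.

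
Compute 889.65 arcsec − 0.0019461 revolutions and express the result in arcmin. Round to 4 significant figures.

889.65 arcsec = 14.8275 arcmin and 0.0019461 rev = 42.0358 arcmin.
14.8275 − 42.0358 ≈ -27.21 arcmin.

-27.21 arcmin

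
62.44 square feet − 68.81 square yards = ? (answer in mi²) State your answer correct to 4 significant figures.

-1.997 × 10^-5 mi²

62.44 ft² = 2.23973 × 10^-6 mi² and 68.81 yd² = 2.22140 × 10^-5 mi².
2.23973 × 10^-6 − 2.22140 × 10^-5 ≈ -1.997 × 10^-5 mi².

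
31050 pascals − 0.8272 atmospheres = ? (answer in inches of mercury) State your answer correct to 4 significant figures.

31050 Pa = 9.16906 inHg and 0.8272 atm = 24.7509 inHg.
9.16906 − 24.7509 ≈ -15.58 inHg.

-15.58 inches of mercury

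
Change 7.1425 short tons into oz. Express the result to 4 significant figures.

1 short ton = 32000.0 ounces.
7.1425 × 32000.0 ≈ 228600 oz.

228600 oz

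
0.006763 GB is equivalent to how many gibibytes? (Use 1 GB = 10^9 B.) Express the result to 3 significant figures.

0.00630 GiB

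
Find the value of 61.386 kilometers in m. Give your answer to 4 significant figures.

61390 m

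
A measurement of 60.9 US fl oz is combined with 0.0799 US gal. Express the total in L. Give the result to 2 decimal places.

60.9 US fl oz = 1.80103 L and 0.0799 US gal = 0.302454 L.
1.80103 + 0.302454 ≈ 2.10 L.

2.10 liters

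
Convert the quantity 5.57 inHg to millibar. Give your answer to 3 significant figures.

1 inHg = 33.8639 millibar.
5.57 × 33.8639 ≈ 189 mbar.

189 millibar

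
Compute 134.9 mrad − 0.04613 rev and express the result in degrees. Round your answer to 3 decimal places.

134.9 mrad = 7.72920 ° and 0.04613 rev = 16.6068 °.
7.72920 − 16.6068 ≈ -8.878 °.

-8.878 °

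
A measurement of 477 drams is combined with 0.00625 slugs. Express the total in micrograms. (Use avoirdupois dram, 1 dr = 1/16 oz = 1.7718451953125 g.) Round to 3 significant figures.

9.36e+8 μg

477 dr = 8.45170e+8 μg and 0.00625 slug = 9.12119e+7 μg.
8.45170e+8 + 9.12119e+7 ≈ 9.36e+8 μg.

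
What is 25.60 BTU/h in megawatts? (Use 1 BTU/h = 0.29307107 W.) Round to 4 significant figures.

7.503 × 10^-6 MW

1 BTU per hour = 2.93071 × 10^-7 megawatts.
Thus 25.60 × 2.93071 × 10^-7 ≈ 7.503 × 10^-6 MW.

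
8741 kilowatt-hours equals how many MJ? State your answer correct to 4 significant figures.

1 kWh = 3.60000 megajoules.
Thus 8741 × 3.60000 ≈ 31470 MJ.

31470 MJ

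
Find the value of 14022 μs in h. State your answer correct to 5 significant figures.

3.8950 × 10^-6 hours

1 μs = 2.77778 × 10^-10 h.
So 14022 × 2.77778 × 10^-10 ≈ 3.8950 × 10^-6 h.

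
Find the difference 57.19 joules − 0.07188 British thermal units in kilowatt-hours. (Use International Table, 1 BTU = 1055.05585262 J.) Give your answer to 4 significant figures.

57.19 J = 1.58861e-5 kWh and 0.07188 BTU = 2.10659e-5 kWh.
1.58861e-5 − 2.10659e-5 ≈ -5.180e-6 kWh.

-5.180e-6 kWh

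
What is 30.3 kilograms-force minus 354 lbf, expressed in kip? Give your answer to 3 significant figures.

-0.287 kip

30.3 kgf = 0.0668001 kip and 354 lbf = 0.354000 kip.
0.0668001 − 0.354000 ≈ -0.287 kip.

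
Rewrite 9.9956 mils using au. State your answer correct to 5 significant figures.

1 mil = 1.69789 × 10^-16 au.
Then 9.9956 × 1.69789 × 10^-16 ≈ 1.6971 × 10^-15 au.

1.6971 × 10^-15 astronomical units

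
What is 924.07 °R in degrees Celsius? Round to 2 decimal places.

240.22 °C

°R = (°C + 273.15) × 9/5.
Applying the formula gives 240.22 °C.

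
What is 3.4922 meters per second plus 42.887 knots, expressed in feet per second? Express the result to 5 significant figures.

83.842 ft/s

3.4922 m/s = 11.4573 ft/s and 42.887 kn = 72.3851 ft/s.
11.4573 + 72.3851 ≈ 83.842 ft/s.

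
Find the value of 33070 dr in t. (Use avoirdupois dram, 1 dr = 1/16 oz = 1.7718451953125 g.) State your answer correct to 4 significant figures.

1 dr = 1.771845e-6 t.
Thus 33070 × 1.771845e-6 ≈ 0.05859 t.

0.05859 t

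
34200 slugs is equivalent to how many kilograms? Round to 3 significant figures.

1 slug = 14.5939 kg.
Then 34200 × 14.5939 ≈ 499000 kg.

499000 kilograms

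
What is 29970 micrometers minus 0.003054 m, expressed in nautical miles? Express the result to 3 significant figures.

1.45 × 10^-5 nmi

29970 μm = 1.61825 × 10^-5 nmi and 0.003054 m = 1.64903 × 10^-6 nmi.
1.61825 × 10^-5 − 1.64903 × 10^-6 ≈ 1.45 × 10^-5 nmi.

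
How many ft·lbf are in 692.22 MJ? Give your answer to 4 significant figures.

1 megajoule = 737562 ft·lbf.
So 692.22 × 737562 ≈ 5.106e+8 ft·lbf.

5.106e+8 foot-pounds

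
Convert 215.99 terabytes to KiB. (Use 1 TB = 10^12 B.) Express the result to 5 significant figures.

1 terabyte = 9.765625 × 10^8 KiB.
215.99 × 9.765625 × 10^8 ≈ 2.1093 × 10^11 KiB.

2.1093 × 10^11 KiB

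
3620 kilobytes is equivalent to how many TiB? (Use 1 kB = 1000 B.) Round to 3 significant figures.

3.29 × 10^-6 tebibytes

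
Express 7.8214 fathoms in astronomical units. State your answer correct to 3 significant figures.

9.56e-11 au

1 fathom = 1.22248e-11 astronomical units.
Thus 7.8214 × 1.22248e-11 ≈ 9.56e-11 au.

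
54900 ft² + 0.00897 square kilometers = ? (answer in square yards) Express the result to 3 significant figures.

54900 ft² = 6100.00 yd² and 0.00897 km² = 10728.0 yd².
6100.00 + 10728.0 ≈ 16800 yd².

16800 square yards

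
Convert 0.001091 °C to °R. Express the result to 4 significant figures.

°R = (°C + 273.15) × 9/5.
Applying the formula gives 491.7 °R.

491.7 degrees Rankine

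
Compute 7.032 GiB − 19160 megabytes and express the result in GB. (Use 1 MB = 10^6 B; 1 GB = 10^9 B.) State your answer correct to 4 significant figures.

7.032 GiB = 7.55055 GB and 19160 MB = 19.1600 GB.
7.55055 − 19.1600 ≈ -11.61 GB.

-11.61 GB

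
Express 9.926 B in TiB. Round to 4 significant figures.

1 B = 9.09495e-13 TiB.
So 9.926 × 9.09495e-13 ≈ 9.028e-12 TiB.

9.028e-12 TiB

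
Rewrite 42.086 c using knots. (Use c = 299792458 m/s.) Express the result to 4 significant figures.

1 speed of light = 5.82750 × 10^8 knots.
42.086 × 5.82750 × 10^8 ≈ 2.453 × 10^10 kn.

2.453 × 10^10 kn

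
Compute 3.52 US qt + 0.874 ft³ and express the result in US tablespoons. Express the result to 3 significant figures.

1900 US tbsp

3.52 US qt = 225.280 US tbsp and 0.874 ft³ = 1673.72 US tbsp.
225.280 + 1673.72 ≈ 1900 US tbsp.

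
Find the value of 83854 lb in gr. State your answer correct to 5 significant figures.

1 lb = 7000.00 gr.
Thus 83854 × 7000.00 ≈ 5.8698e+8 gr.

5.8698e+8 grains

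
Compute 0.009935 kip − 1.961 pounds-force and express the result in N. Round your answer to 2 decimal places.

35.47 newtons

0.009935 kip = 44.1931 N and 1.961 lbf = 8.72296 N.
44.1931 − 8.72296 ≈ 35.47 N.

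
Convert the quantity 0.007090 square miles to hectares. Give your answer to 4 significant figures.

1.836 hectares

1 mi² = 258.999 ha.
So 0.007090 × 258.999 ≈ 1.836 ha.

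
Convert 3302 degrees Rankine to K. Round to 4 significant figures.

°R = K × 9/5.
Applying the formula gives 1834 K.

1834 K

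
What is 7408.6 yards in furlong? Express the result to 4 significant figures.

33.68 furlong

1 yard = 0.00454545 furlong.
7408.6 × 0.00454545 ≈ 33.68 furlong.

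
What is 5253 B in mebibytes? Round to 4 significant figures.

0.005010 MiB

1 byte = 9.53674e-7 MiB.
Then 5253 × 9.53674e-7 ≈ 0.005010 MiB.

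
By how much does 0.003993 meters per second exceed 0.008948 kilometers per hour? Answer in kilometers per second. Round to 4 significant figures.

1.507e-6 kilometers per second

0.003993 m/s = 3.99300e-6 km/s and 0.008948 km/h = 2.48556e-6 km/s.
3.99300e-6 − 2.48556e-6 ≈ 1.507e-6 km/s.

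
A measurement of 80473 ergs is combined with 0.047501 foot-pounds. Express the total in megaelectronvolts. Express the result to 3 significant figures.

80473 erg = 5.02273 × 10^10 MeV and 0.047501 ft·lbf = 4.01970 × 10^11 MeV.
5.02273 × 10^10 + 4.01970 × 10^11 ≈ 4.52 × 10^11 MeV.

4.52 × 10^11 MeV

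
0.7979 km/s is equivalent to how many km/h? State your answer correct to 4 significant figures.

1 kilometer per second = 3600.00 kilometers per hour.
0.7979 × 3600.00 ≈ 2872 km/h.

2872 km/h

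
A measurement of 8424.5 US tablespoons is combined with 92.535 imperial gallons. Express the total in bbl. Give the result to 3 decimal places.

3.429 bbl

8424.5 US tbsp = 0.783529 bbl and 92.535 imp gal = 2.64595 bbl.
0.783529 + 2.64595 ≈ 3.429 bbl.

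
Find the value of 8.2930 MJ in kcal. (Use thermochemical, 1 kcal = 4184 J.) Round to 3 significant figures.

1980 kilocalories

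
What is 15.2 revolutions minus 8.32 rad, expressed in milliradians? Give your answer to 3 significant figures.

15.2 rev = 95504.4 mrad and 8.32 rad = 8320.00 mrad.
95504.4 − 8320.00 ≈ 87200 mrad.

87200 milliradians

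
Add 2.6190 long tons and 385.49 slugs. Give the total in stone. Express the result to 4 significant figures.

1305 st

2.6190 long ton = 419.040 st and 385.49 slug = 885.912 st.
419.040 + 885.912 ≈ 1305 st.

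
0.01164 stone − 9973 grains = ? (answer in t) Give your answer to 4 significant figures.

0.01164 st = 7.39174e-5 t and 9973 gr = 0.000646240 t.
7.39174e-5 − 0.000646240 ≈ -0.0005723 t.

-0.0005723 t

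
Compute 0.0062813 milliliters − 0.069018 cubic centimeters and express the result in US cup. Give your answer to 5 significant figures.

-0.00026517 US cup

0.0062813 mL = 2.65495e-5 US cup and 0.069018 cm³ = 0.000291722 US cup.
2.65495e-5 − 0.000291722 ≈ -0.00026517 US cup.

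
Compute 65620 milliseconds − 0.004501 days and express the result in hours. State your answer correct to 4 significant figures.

-0.08980 h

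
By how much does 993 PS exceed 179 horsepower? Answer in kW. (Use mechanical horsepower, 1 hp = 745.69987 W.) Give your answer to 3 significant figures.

597 kilowatts

993 PS = 730.350 kW and 179 hp = 133.480 kW.
730.350 − 133.480 ≈ 597 kW.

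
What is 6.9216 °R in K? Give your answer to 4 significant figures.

3.845 K

°R = K × 9/5.
Applying the formula gives 3.845 K.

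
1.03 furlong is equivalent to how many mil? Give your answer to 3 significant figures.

8.16 × 10^6 mil

1 furlong = 7.92000 × 10^6 mil.
1.03 × 7.92000 × 10^6 ≈ 8.16 × 10^6 mil.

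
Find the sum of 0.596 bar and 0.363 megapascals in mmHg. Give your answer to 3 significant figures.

0.596 bar = 447.037 mmHg and 0.363 MPa = 2722.72 mmHg.
447.037 + 2722.72 ≈ 3170 mmHg.

3170 mmHg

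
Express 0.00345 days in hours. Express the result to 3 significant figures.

0.0828 hours

1 day = 24.0000 hours.
0.00345 × 24.0000 ≈ 0.0828 h.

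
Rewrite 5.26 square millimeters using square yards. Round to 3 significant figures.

1 square millimeter = 1.19599 × 10^-6 yd².
Then 5.26 × 1.19599 × 10^-6 ≈ 6.29 × 10^-6 yd².

6.29 × 10^-6 yd²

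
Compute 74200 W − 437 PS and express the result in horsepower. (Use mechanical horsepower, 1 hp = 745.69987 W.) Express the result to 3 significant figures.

-332 hp

74200 W = 99.5038 hp and 437 PS = 431.022 hp.
99.5038 − 431.022 ≈ -332 hp.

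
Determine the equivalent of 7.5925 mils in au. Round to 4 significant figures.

1 mil = 1.69789 × 10^-16 astronomical units.
Thus 7.5925 × 1.69789 × 10^-16 ≈ 1.289 × 10^-15 au.

1.289 × 10^-15 astronomical units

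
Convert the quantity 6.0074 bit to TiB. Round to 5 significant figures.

6.8296 × 10^-13 TiB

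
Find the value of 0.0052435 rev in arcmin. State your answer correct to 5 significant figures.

113.26 arcminutes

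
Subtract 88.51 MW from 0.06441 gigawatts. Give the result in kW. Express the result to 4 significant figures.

-24100 kilowatts

0.06441 GW = 64410.0 kW and 88.51 MW = 88510.0 kW.
64410.0 − 88510.0 ≈ -24100 kW.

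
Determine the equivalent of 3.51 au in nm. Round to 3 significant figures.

5.25 × 10^20 nm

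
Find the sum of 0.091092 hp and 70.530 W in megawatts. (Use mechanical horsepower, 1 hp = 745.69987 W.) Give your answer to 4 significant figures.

0.0001385 MW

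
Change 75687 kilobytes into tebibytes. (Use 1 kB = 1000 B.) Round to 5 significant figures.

6.8837 × 10^-5 tebibytes

1 kB = 9.09495 × 10^-10 TiB.
75687 × 9.09495 × 10^-10 ≈ 6.8837 × 10^-5 TiB.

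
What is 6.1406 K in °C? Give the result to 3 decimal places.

-267.009 degrees Celsius

K = °C + 273.15.
Applying the formula gives -267.009 °C.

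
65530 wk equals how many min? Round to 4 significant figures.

6.605 × 10^8 min

1 week = 10080.0 min.
Then 65530 × 10080.0 ≈ 6.605 × 10^8 min.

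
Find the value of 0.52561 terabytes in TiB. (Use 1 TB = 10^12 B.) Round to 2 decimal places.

1 TB = 0.909495 TiB.
So 0.52561 × 0.909495 ≈ 0.48 TiB.

0.48 tebibytes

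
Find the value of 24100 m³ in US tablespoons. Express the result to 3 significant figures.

1.63e+9 US tbsp

1 m³ = 67628.0 US tbsp.
So 24100 × 67628.0 ≈ 1.63e+9 US tbsp.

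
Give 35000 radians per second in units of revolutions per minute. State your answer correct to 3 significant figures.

1 rad/s = 9.54930 rpm.
Thus 35000 × 9.54930 ≈ 334000 rpm.

334000 rpm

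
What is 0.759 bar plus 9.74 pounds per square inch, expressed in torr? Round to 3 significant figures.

0.759 bar = 569.297 torr and 9.74 psi = 503.703 torr.
569.297 + 503.703 ≈ 1070 torr.

1070 torr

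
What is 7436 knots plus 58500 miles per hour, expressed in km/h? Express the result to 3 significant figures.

108000 km/h

7436 kn = 13771.5 km/h and 58500 mph = 94146.6 km/h.
13771.5 + 94146.6 ≈ 108000 km/h.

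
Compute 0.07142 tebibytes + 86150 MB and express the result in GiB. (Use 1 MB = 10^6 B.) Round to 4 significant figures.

0.07142 TiB = 73.1341 GiB and 86150 MB = 80.2334 GiB.
73.1341 + 80.2334 ≈ 153.4 GiB.

153.4 GiB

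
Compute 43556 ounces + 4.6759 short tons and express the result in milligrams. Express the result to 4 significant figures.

5.477 × 10^9 mg

43556 oz = 1.23479 × 10^9 mg and 4.6759 short ton = 4.24191 × 10^9 mg.
1.23479 × 10^9 + 4.24191 × 10^9 ≈ 5.477 × 10^9 mg.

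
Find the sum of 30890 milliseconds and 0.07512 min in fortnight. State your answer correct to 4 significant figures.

30890 ms = 2.55374e-5 fortnight and 0.07512 min = 3.72619e-6 fortnight.
2.55374e-5 + 3.72619e-6 ≈ 2.926e-5 fortnight.

2.926e-5 fortnight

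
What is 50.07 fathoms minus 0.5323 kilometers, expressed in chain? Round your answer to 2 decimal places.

-21.91 chains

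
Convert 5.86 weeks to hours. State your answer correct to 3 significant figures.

984 hours

1 week = 168.000 h.
5.86 × 168.000 ≈ 984 h.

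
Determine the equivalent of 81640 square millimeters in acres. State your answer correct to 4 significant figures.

1 mm² = 2.47105 × 10^-10 acres.
So 81640 × 2.47105 × 10^-10 ≈ 2.017 × 10^-5 acre.

2.017 × 10^-5 acres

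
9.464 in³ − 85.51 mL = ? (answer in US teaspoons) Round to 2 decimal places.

9.464 in³ = 31.4647 US tsp and 85.51 mL = 17.3486 US tsp.
31.4647 − 17.3486 ≈ 14.12 US tsp.

14.12 US tsp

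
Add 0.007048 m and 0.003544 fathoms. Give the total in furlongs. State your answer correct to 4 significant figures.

6.725 × 10^-5 furlongs

0.007048 m = 3.50354 × 10^-5 furlong and 0.003544 fathom = 3.22182 × 10^-5 furlong.
3.50354 × 10^-5 + 3.22182 × 10^-5 ≈ 6.725 × 10^-5 furlong.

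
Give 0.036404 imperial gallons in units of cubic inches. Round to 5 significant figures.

1 imperial gallon = 277.419 cubic inches.
Thus 0.036404 × 277.419 ≈ 10.099 in³.

10.099 in³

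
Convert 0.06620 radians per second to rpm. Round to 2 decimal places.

1 radian per second = 9.54930 rpm.
Thus 0.06620 × 9.54930 ≈ 0.63 rpm.

0.63 revolutions per minute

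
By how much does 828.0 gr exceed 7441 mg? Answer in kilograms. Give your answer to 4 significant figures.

828.0 gr = 0.0536535 kg and 7441 mg = 0.00744100 kg.
0.0536535 − 0.00744100 ≈ 0.04621 kg.

0.04621 kg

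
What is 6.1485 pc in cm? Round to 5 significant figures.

1.8972e+19 cm

1 pc = 3.08568e+18 cm.
Thus 6.1485 × 3.08568e+18 ≈ 1.8972e+19 cm.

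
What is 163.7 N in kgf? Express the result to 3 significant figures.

1 N = 0.101972 kgf.
So 163.7 × 0.101972 ≈ 16.7 kgf.

16.7 kgf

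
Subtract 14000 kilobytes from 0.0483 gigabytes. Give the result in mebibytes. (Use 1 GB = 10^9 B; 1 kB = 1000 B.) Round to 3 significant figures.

0.0483 GB = 46.0625 MiB and 14000 kB = 13.3514 MiB.
46.0625 − 13.3514 ≈ 32.7 MiB.

32.7 mebibytes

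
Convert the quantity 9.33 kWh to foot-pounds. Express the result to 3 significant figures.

2.48e+7 ft·lbf

1 kilowatt-hour = 2.65522e+6 foot-pounds.
So 9.33 × 2.65522e+6 ≈ 2.48e+7 ft·lbf.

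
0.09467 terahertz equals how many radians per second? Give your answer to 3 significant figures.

1 THz = 6.28319e+12 rad/s.
0.09467 × 6.28319e+12 ≈ 5.95e+11 rad/s.

5.95e+11 rad/s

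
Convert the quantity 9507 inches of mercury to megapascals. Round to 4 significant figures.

1 inch of mercury = 0.00338639 megapascals.
Thus 9507 × 0.00338639 ≈ 32.19 MPa.

32.19 MPa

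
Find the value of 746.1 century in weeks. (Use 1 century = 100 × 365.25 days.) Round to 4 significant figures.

1 century = 5217.86 wk.
Then 746.1 × 5217.86 ≈ 3.893e+6 wk.

3.893e+6 weeks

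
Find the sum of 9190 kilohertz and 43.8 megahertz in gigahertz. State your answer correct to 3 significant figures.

0.0530 gigahertz

9190 kHz = 0.00919000 GHz and 43.8 MHz = 0.0438000 GHz.
0.00919000 + 0.0438000 ≈ 0.0530 GHz.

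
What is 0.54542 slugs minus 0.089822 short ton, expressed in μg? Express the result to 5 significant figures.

-7.3525 × 10^10 μg

0.54542 slug = 7.95981 × 10^9 μg and 0.089822 short ton = 8.14851 × 10^10 μg.
7.95981 × 10^9 − 8.14851 × 10^10 ≈ -7.3525 × 10^10 μg.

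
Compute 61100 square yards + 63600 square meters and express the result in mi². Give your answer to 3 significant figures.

61100 yd² = 0.0197249 mi² and 63600 m² = 0.0245561 mi².
0.0197249 + 0.0245561 ≈ 0.0443 mi².

0.0443 square miles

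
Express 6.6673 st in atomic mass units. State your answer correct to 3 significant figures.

2.55 × 10^28 atomic mass units

1 stone = 3.82424 × 10^27 atomic mass units.
Thus 6.6673 × 3.82424 × 10^27 ≈ 2.55 × 10^28 u.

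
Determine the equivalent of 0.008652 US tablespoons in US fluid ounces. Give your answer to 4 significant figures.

1 US tbsp = 0.500000 US fl oz.
So 0.008652 × 0.500000 ≈ 0.004326 US fl oz.

0.004326 US fluid ounces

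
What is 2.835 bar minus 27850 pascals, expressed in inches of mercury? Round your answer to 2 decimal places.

2.835 bar = 83.7175 inHg and 27850 Pa = 8.22410 inHg.
83.7175 − 8.22410 ≈ 75.49 inHg.

75.49 inHg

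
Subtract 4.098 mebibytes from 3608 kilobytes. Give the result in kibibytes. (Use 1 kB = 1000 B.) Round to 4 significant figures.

-672.9 KiB

3608 kB = 3523.44 KiB and 4.098 MiB = 4196.35 KiB.
3523.44 − 4196.35 ≈ -672.9 KiB.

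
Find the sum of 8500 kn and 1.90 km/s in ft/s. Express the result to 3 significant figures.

20600 ft/s

8500 kn = 14346.4 ft/s and 1.90 km/s = 6233.60 ft/s.
14346.4 + 6233.60 ≈ 20600 ft/s.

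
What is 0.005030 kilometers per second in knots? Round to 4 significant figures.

1 km/s = 1943.84 kn.
So 0.005030 × 1943.84 ≈ 9.778 kn.

9.778 knots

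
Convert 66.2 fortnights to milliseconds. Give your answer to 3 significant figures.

1 fortnight = 1.20960e+9 milliseconds.
So 66.2 × 1.20960e+9 ≈ 8.01e+10 ms.

8.01e+10 milliseconds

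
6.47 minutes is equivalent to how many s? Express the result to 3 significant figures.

1 min = 60.0000 s.
Thus 6.47 × 60.0000 ≈ 388 s.

388 s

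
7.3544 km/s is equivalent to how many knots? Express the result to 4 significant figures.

14300 kn

1 kilometer per second = 1943.84 kn.
Thus 7.3544 × 1943.84 ≈ 14300 kn.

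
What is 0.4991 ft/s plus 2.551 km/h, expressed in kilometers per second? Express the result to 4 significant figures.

0.0008607 kilometers per second

0.4991 ft/s = 0.000152126 km/s and 2.551 km/h = 0.000708611 km/s.
0.000152126 + 0.000708611 ≈ 0.0008607 km/s.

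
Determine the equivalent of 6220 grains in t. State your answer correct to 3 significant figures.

1 grain = 6.47989 × 10^-8 metric tons.
So 6220 × 6.47989 × 10^-8 ≈ 0.000403 t.

0.000403 t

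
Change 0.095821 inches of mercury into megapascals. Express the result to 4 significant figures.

1 inHg = 0.00338639 megapascals.
0.095821 × 0.00338639 ≈ 0.0003245 MPa.

0.0003245 MPa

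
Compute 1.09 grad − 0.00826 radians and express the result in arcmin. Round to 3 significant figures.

30.5 arcminutes

1.09 grad = 58.8600 arcmin and 0.00826 rad = 28.3958 arcmin.
58.8600 − 28.3958 ≈ 30.5 arcmin.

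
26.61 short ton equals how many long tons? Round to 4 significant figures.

1 short ton = 0.892857 long tons.
Then 26.61 × 0.892857 ≈ 23.76 long ton.

23.76 long ton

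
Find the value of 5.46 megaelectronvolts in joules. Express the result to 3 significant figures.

8.75e-13 joules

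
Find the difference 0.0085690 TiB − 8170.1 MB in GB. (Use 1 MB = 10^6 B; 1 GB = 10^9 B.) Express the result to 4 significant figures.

0.0085690 TiB = 9.42172 GB and 8170.1 MB = 8.17010 GB.
9.42172 − 8.17010 ≈ 1.252 GB.

1.252 GB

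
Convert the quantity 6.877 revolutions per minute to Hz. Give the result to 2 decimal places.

0.11 Hz

1 revolution per minute = 0.0166667 hertz.
6.877 × 0.0166667 ≈ 0.11 Hz.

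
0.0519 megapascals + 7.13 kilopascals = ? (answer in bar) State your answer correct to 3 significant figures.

0.590 bar

0.0519 MPa = 0.519000 bar and 7.13 kPa = 0.0713000 bar.
0.519000 + 0.0713000 ≈ 0.590 bar.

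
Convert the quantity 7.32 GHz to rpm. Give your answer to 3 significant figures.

1 GHz = 6.00000 × 10^10 rpm.
So 7.32 × 6.00000 × 10^10 ≈ 4.39 × 10^11 rpm.

4.39 × 10^11 rpm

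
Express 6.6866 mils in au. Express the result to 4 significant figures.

1.135 × 10^-15 au

1 mil = 1.69789 × 10^-16 astronomical units.
6.6866 × 1.69789 × 10^-16 ≈ 1.135 × 10^-15 au.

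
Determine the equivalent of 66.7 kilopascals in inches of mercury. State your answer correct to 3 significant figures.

1 kPa = 0.295300 inches of mercury.
Then 66.7 × 0.295300 ≈ 19.7 inHg.

19.7 inches of mercury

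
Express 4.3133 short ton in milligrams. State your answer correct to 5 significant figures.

3.9130e+9 milligrams

1 short ton = 9.07185e+8 milligrams.
Thus 4.3133 × 9.07185e+8 ≈ 3.9130e+9 mg.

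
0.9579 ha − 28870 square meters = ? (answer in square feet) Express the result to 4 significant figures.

-207600 ft²

0.9579 ha = 103107 ft² and 28870 m² = 310754 ft².
103107 − 310754 ≈ -207600 ft².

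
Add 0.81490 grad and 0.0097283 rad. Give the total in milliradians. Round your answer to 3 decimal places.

22.529 mrad

0.81490 grad = 12.8004 mrad and 0.0097283 rad = 9.72830 mrad.
12.8004 + 9.72830 ≈ 22.529 mrad.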